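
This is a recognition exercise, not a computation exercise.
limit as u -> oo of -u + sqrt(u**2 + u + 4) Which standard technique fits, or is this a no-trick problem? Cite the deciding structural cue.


Method: conjugate multiplication — the ∞ − ∞ radical form is the exact trigger for the conjugate maneuver.


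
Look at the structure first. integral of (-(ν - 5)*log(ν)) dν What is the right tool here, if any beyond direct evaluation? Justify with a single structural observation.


Technique: integration by parts — take log(ν) as the piece to differentiate: what remains is a power-rule integral in disguise.


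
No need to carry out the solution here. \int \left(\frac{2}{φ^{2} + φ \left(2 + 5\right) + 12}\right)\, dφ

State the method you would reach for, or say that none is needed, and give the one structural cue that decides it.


Best approach: partial fractions — a proper rational integrand over the factorable (φ^{2} + φ \left(2 + 5\right) + 12): partial fractions reduce it to elementary pieces.


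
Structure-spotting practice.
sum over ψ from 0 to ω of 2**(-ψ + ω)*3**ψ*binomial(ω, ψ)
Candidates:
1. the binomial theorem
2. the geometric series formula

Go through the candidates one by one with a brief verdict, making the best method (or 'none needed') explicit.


Best approach: the binomial theorem — the binomial coefficients weight matched powers of 3 and 2, which is exactly the expansion of a binomial power.
- the binomial theorem: yes, a natural case for it.
- the geometric series formula: there is no constant term-to-term ratio.


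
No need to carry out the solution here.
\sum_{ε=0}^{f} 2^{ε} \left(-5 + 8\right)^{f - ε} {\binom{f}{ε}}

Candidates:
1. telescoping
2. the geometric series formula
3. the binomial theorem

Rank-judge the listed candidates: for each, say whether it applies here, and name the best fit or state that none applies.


Method: the binomial theorem — the summand is term ε of a binomial expansion in 2 and (-5 + 8); the whole sum is a single power.
- telescoping — writing out consecutive terms as given produces no pairwise cancellation.
- the geometric series formula: the ratio of consecutive terms depends on the index.
- the binomial theorem: applies; the problem has the shape this method handles.


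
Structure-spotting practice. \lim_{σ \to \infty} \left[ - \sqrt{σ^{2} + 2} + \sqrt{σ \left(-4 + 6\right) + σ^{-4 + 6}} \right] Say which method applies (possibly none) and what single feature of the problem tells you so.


Technique: conjugate multiplication — both pieces blow up but their difference is finite; the conjugate trick rationalizes \sqrt{σ \left(-4 + 6\right) + σ^{-4 + 6}} - \sqrt{σ^{2} + 2}.


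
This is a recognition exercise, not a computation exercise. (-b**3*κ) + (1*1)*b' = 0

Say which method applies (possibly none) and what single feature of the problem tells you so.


Best approach: separation of variables — all dependence on the two variables factors apart, the defining separable shape.


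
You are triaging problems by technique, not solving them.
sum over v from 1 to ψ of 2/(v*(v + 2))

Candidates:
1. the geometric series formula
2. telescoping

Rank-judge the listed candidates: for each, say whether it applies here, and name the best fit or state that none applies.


Best approach: telescoping — 2/(v*(v + 2)) hides a difference of shifted reciprocals — decompose it and the middle of the sum vanishes.
- the geometric series formula — no single multiplier carries one term to the next throughout the sum.
- telescoping: yes, a natural case for it.


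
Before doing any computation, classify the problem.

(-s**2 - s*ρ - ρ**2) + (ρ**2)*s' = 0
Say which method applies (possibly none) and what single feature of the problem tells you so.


Diagnosis: the homogeneous substitution — the slope's numerator and denominator share total degree; set v = s/ρ and the equation drops to separable form.


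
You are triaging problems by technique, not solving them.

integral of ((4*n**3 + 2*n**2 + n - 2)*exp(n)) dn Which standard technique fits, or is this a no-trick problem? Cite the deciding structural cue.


Diagnosis: integration by parts — the integrand splits as 4*n**3 + 2*n**2 + n - 2 times exp(n) — repeatedly differentiating the polynomial part kills it, which is the parts ladder.


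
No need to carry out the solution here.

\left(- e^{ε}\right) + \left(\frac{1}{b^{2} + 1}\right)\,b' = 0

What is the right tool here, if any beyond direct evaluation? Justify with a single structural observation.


Verdict: separation of variables — one side of the product carries the independent variable, the other the unknown — the textbook separation shape. An exactness check succeeds on this form as well — separation and the potential function arrive at the same answer, separation more directly.


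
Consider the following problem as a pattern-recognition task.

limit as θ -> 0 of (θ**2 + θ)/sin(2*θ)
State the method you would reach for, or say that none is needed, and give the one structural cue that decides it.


Technique: l'Hôpital's rule (0/0) — both numerator and denominator vanish at 0: the genuine 0/0 indeterminate that l'Hôpital exists for. Known elementary limits would finish this too — the rule just bypasses the case analysis.


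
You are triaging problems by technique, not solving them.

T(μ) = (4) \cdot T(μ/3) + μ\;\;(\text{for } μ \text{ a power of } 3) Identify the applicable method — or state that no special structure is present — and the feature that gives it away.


Best approach: the master substitution — the argument contracts 3-fold per step: reindex μ exponentially and solve the linear recurrence in the new index.


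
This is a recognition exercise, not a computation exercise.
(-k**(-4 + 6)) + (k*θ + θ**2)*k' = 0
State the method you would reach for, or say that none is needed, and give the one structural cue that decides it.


Diagnosis: the homogeneous substitution — the slope is degree-zero homogeneous: the ratio substitution v = k/θ collapses it. Rewriting — with the variables' roles exchanged where the shape demands it — would expose a Bernoulli structure too; the homogeneous substitution simply reads the degrees directly.


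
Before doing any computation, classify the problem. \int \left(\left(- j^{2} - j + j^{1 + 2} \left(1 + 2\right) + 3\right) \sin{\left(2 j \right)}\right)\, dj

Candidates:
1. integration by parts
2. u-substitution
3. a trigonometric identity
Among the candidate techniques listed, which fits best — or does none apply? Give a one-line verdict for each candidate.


Technique: integration by parts — a polynomial factor (- j^{2} - j + j^{1 + 2} \left(1 + 2\right) + 3) multiplies \sin{\left(2 j \right)}; differentiating (- j^{2} - j + j^{1 + 2} \left(1 + 2\right) + 3) lowers its degree while \sin{\left(2 j \right)} integrates cleanly, so parts wins.
- integration by parts: applicable, and directly so.
- u-substitution — no subexpression of the integrand serves as a whole-integral substitution inner — individual terms may offer their own, but none carries its derivative as a factor of the full integrand; a working change of variable would have to be constructed from outside the expression.
- a trigonometric identity — no identity rewrites this into an easier trigonometric form.


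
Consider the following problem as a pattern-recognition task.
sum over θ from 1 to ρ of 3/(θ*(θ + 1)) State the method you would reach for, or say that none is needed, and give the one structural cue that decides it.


Verdict: telescoping — poles of 3/(θ*(θ + 1)) differ by an integer, the telltale of a telescoping partial-fraction sum.


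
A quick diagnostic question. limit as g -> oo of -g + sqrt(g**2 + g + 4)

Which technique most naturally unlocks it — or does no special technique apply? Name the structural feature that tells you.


Best approach: conjugate multiplication — an infinity-minus-infinity difference with a surviving radical — multiply by the conjugate to cancel the divergence.


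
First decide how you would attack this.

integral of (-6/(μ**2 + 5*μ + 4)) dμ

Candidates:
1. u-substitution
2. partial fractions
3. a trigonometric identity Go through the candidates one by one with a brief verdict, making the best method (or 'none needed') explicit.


Diagnosis: partial fractions — with μ**2 + 5*μ + 4 factorable and the degree on top strictly smaller, simple-fraction decomposition is immediate.
- u-substitution — no subexpression of the integrand serves as a whole-integral substitution inner — individual terms may offer their own, but none carries its derivative as a factor of the full integrand; a working change of variable would have to be constructed from outside the expression.
- partial fractions: yes, a natural case for it.
- a trigonometric identity — there is no trigonometric structure at all — the integrand carries no sine or cosine to rewrite.


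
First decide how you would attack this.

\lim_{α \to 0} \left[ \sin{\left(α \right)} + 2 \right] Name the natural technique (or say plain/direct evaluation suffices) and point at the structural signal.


Verdict: no special technique — no zero denominators, no indeterminate clash at 0 — substitute and read off the value.


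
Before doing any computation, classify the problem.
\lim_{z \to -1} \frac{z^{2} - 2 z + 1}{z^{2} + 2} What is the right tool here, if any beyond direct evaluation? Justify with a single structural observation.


Best approach: no special technique — no vanishing denominator and no indeterminate clash at the point — evaluation is immediate.


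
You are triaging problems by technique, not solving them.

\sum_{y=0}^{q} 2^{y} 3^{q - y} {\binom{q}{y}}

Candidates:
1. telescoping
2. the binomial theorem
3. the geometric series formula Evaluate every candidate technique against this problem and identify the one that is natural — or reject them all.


Technique: the binomial theorem — the summand is term y of a binomial expansion in 2 and 3; the whole sum is a single power.
- telescoping — in the displayed form, no term reappears at a neighboring index to cancel against.
- the binomial theorem — applicable, and directly so.
- the geometric series formula — consecutive terms are not related by a fixed multiplier.


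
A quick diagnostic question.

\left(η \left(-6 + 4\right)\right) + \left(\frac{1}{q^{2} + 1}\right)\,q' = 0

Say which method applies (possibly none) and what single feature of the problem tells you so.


Diagnosis: separation of variables — one side of the product carries the independent variable, the other the unknown — the textbook separation shape. The equation is exact as it stands too — a potential function exists — though separation reads the split structure directly.


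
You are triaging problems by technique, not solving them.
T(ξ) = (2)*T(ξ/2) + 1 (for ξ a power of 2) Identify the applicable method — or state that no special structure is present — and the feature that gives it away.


Method: the master substitution — the argument ξ/2 divides the index by 2; the standard ξ = 2^m substitution converts it to a constant-shift recurrence.


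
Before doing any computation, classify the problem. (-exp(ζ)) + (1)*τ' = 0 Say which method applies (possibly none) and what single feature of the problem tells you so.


Diagnosis: no special technique — solved for the derivative, no τ appears — this is antidifferentiation in ζ wearing ODE clothing.


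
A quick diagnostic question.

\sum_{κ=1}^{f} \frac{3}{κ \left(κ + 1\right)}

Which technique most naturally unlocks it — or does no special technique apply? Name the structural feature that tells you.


Verdict: telescoping — \frac{3}{κ \left(κ + 1\right)} is a collapsed telescope: expand it into simple fractions to see the cancellation.


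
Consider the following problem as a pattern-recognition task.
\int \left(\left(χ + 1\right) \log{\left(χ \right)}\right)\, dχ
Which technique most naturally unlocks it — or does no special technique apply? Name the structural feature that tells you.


Verdict: integration by parts — take \log{\left(χ \right)} as the piece to differentiate: what remains is a power-rule integral in disguise.


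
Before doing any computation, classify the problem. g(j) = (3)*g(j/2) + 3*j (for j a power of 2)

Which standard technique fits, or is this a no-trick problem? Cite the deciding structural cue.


Best approach: the master substitution — the argument shrinks by the factor 2, so measure the index on a logarithmic scale and the recursion becomes a shift.


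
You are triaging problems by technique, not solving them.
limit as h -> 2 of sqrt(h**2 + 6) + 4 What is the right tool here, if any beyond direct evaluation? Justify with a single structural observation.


Technique: no special technique — nothing blocks direct substitution at 2: plug in and finish.


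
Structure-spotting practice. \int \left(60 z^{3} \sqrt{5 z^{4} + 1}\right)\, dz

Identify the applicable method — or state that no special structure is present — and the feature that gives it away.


Diagnosis: u-substitution — set u = 5 z^{4} + 1: a constant multiple of its derivative, namely 60 z^{3}, is present as a factor once the integrand is collected, so the du is sitting there waiting.


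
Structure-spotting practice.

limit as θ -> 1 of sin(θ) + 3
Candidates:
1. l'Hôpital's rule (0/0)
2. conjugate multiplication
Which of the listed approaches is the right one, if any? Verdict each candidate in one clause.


Verdict: no special technique — no zero denominators, no indeterminate clash at 1 — substitute and read off the value.
- l'Hôpital's rule (0/0) — substituting the point produces a determinate value, not a 0 over 0 clash.
- conjugate multiplication: there are no radicals in tension whose conjugate would simplify matters.


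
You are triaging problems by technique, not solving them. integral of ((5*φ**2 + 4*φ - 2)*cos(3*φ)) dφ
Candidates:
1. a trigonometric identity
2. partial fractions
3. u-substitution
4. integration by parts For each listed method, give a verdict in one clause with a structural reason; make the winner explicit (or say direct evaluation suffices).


Diagnosis: integration by parts — a polynomial factor 5*φ**2 + 4*φ - 2 multiplies cos(3*φ); differentiating 5*φ**2 + 4*φ - 2 lowers its degree while cos(3*φ) integrates cleanly, so parts wins.
- a trigonometric identity: the trigonometric factor has no even power to reduce and no cross-frequency product to convert — the standard power-reduction and product-to-sum identities do not engage it.
- partial fractions: there is no rational-function structure to decompose.
- u-substitution — no subexpression of the integrand serves as a whole-integral substitution inner — individual terms may offer their own, but none carries its derivative as a factor of the full integrand; a working change of variable would have to be constructed from outside the expression.
- integration by parts — applies; the problem has the shape this method handles.


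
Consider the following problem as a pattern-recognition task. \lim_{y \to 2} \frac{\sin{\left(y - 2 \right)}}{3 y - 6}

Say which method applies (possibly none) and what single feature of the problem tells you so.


Verdict: l'Hôpital's rule (0/0) — plug in 2: top and bottom both hit zero, so differentiate each and retry. One could equally expand both pieces locally and compare leading terms; the rule does that in one stroke.


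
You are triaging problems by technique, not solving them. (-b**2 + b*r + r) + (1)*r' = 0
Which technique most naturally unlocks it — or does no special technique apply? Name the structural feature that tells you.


Diagnosis: a linear integrating factor — the unknown enters only to the first power against a nonzero forcing term — the integrating-factor template applies directly.


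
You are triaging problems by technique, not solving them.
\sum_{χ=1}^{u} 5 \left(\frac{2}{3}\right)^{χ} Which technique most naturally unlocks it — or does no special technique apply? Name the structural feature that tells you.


Best approach: the geometric series formula — consecutive terms stand in a fixed index-free ratio — the geometric sum formula closes it.


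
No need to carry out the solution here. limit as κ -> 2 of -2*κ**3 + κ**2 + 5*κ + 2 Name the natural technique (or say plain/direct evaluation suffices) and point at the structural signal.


Best approach: no special technique — nothing blocks direct substitution at 2: plug in and finish.


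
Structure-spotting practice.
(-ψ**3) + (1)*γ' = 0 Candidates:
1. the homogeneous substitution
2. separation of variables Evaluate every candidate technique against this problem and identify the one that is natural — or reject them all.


Technique: no special technique — solved for the derivative, no γ appears — this is antidifferentiation in ψ wearing ODE clothing.
- the homogeneous substitution — rescaling both variables together changes the slope, so no ratio substitution collapses it.
- separation of variables: any separation here is vacuous (nothing depends on the unknown); direct integration is the honest label.


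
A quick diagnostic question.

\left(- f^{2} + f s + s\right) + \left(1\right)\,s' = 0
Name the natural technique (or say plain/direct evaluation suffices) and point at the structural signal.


Best approach: a linear integrating factor — linear in the unknown with genuine forcing: multiply through by the exponential of the integrated coefficient and the left side closes into one derivative.


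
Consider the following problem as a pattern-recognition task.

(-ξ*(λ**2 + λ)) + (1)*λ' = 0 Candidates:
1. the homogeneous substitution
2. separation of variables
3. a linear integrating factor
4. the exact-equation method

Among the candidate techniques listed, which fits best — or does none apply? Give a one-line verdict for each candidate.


Best approach: separation of variables — a product of single-variable factors, ξ and λ**2 + λ — the textbook separable form. A Bernoulli substitution applies to this equation as given; separation takes the same equation in its displayed form.
- the homogeneous substitution — the slope is not a function of the ratio of the variables alone.
- separation of variables — a fit — the right tool for this form.
- a linear integrating factor — a nonlinear term in the unknown puts this outside the integrating-factor template.
- the exact-equation method — no potential function has this form as its differential, as written.


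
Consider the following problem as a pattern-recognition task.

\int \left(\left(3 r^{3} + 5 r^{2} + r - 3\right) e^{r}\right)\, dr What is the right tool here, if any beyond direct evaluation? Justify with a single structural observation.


Verdict: integration by parts — 3 r^{3} + 5 r^{2} + r - 3 dies after finitely many derivatives while e^{r} cycles under integration — the tabular/parts setup.


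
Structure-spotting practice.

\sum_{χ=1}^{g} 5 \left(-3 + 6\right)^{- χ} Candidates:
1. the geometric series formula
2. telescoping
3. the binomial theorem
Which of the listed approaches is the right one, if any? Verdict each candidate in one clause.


Technique: the geometric series formula — consecutive terms stand in a fixed index-free ratio — the geometric sum formula closes it.
- the geometric series formula: a fit — the right tool for this form.
- telescoping: computed from the summand as displayed, the partial sums build up without the pairwise collapse telescoping exploits.
- the binomial theorem — the terms lack the binomial-coefficient-weighted complementary-power pattern of an expansion.


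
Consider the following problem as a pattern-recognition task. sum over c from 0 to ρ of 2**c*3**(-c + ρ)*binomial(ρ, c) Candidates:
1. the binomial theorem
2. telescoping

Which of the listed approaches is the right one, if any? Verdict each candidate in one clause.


Diagnosis: the binomial theorem — the summand is term c of a binomial expansion in 2 and 3; the whole sum is a single power.
- the binomial theorem: applies; the problem has the shape this method handles.
- telescoping: the terms as presented offer no neighboring cancellation — a telescoping rewrite may exist, but the displayed structure does not hand one over.


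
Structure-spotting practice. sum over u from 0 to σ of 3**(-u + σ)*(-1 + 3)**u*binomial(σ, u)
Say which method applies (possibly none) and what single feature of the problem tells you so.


Verdict: the binomial theorem — terms weighting binomial(σ, u) against matched powers of (-1 + 3) and 3 reassemble into ((-1 + 3) + 3)^σ by the binomial theorem.


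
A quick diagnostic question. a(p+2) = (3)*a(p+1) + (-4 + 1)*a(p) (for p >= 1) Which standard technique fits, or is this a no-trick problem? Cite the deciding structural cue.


Method: the characteristic-root method — the recurrence treats every index alike (constant coefficients, no forcing) — precisely the regime where r^p trials close it.


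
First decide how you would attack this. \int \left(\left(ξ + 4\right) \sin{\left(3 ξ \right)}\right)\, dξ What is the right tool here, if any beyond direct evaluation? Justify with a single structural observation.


Verdict: integration by parts — a polynomial factor ξ + 4 multiplies \sin{\left(3 ξ \right)}; differentiating ξ + 4 lowers its degree while \sin{\left(3 ξ \right)} integrates cleanly, so parts wins.


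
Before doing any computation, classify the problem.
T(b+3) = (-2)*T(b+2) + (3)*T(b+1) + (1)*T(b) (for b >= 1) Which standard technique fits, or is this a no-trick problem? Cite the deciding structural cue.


Diagnosis: the characteristic-root method — because shifting b leaves the equation's coefficients unchanged, exponential trials reduce it to algebra.


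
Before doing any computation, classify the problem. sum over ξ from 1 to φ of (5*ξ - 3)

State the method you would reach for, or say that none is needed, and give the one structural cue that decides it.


Verdict: no special technique — with only polynomial terms in ξ present, the classical sum-of-powers identities are all you need.


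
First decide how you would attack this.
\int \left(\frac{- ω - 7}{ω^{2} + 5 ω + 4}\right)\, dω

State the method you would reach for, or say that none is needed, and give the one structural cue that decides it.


Best approach: partial fractions — once ω^{2} + 5 ω + 4 is factored, each root contributes a simple-fraction term; integrate them one at a time.


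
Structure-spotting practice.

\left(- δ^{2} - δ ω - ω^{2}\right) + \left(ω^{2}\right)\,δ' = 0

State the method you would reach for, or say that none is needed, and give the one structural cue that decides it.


Verdict: the homogeneous substitution — the slope's numerator and denominator share total degree; set v = δ/ω and the equation drops to separable form.


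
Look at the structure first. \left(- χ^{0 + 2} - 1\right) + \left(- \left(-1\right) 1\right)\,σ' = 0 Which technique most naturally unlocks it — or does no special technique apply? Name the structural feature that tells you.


Diagnosis: no special technique — solved for the derivative, no σ appears — this is antidifferentiation in χ wearing ODE clothing.


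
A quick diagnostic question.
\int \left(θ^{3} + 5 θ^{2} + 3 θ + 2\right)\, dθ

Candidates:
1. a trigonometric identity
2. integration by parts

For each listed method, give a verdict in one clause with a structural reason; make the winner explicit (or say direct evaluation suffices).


Verdict: no special technique — the integrand is a sum of constant multiples of powers of θ — integrate term by term.
- a trigonometric identity: with no trigonometric functions present, identity rewriting has no target.
- integration by parts — splitting off a factor buys nothing — the integrand integrates directly without parts.


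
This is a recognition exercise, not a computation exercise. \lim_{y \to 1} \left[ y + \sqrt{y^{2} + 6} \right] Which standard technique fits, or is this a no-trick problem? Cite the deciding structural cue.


Diagnosis: no special technique — the expression is continuous at 1 — substitute and evaluate; no indeterminate form appears.


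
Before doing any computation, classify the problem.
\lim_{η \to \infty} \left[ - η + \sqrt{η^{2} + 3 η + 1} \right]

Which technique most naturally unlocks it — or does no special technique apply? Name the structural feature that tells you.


Method: conjugate multiplication — an infinity-minus-infinity difference with a surviving radical — multiply by the conjugate to cancel the divergence.


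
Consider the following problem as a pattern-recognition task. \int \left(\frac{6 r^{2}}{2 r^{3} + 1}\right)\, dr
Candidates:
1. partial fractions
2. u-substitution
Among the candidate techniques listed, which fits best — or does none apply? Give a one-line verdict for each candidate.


Method: u-substitution — a chain-rule shadow: 6 r^{2} alongside a function of 2 r^{3} + 1 means u = 2 r^{3} + 1 unwinds the composition in one step.
- partial fractions: the denominator is irreducible over the rationals — no rational-coefficient split into simpler fractions exists.
- u-substitution — applies; the problem has the shape this method handles.


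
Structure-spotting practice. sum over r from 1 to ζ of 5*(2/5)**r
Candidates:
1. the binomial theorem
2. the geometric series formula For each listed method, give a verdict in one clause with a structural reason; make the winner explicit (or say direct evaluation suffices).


Best approach: the geometric series formula — term-over-term division gives 2/5 every time — index-free ratio, geometric sum formula applies.
- the binomial theorem — no binomial coefficients pair with matched powers.
- the geometric series formula: yes — fits the structure here.


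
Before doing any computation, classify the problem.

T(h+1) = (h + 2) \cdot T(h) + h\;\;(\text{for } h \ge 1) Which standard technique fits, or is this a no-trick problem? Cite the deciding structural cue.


Diagnosis: a summation factor — first-order, linear, moving coefficient h + 2: the discrete analogue of an integrating factor handles it.


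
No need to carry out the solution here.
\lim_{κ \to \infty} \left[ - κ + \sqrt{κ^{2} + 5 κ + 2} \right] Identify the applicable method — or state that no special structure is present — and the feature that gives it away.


Verdict: conjugate multiplication — the difference \sqrt{κ^{2} + 5 κ + 2} - κ is an ∞ − ∞ stalemate; its conjugate partner breaks the tie.


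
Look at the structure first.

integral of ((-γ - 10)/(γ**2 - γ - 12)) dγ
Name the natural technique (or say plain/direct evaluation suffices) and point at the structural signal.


Verdict: partial fractions — each factor of γ**2 - γ - 12 owns one elementary piece of the integrand — separate them and integrate piecewise.


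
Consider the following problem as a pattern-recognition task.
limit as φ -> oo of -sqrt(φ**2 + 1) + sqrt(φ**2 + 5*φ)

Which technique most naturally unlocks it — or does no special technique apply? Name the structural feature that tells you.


Best approach: conjugate multiplication — the difference sqrt(φ**2 + 5*φ) - sqrt(φ**2 + 1) is an ∞ − ∞ stalemate; its conjugate partner breaks the tie.


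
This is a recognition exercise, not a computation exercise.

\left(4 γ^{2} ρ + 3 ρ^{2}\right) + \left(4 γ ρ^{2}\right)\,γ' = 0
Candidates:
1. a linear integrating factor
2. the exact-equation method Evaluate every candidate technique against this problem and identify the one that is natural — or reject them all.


Diagnosis: the exact-equation method — the cross partial derivatives of 4 γ^{2} ρ + 3 ρ^{2} and 4 γ ρ^{2} agree, so the left side is the total differential of one potential in ρ and γ.
- a linear integrating factor: the unknown enters nonlinearly (through a power, a denominator, or a transcendental function), which the linear integrating-factor recipe cannot absorb as-is — any repair would come from a preliminary substitution, not the factor.
- the exact-equation method — a fit — the right tool for this form.


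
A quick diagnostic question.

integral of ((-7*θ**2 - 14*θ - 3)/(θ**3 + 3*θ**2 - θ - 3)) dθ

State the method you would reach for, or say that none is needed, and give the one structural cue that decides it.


Verdict: partial fractions — the integrand is a proper rational function and its denominator θ**3 + 3*θ**2 - θ - 3 factors into distinct pieces, so it splits into simple fractions.


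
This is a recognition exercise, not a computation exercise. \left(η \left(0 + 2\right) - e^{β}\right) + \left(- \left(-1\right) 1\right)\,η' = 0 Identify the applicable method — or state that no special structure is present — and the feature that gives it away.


Technique: a linear integrating factor — the unknown enters only to the first power against a nonzero forcing term — the integrating-factor template applies directly.


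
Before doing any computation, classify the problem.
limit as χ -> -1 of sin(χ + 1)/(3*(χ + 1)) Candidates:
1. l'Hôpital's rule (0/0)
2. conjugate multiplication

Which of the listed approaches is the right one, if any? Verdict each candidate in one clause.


Best approach: l'Hôpital's rule (0/0) — numerator and denominator both vanish at -1 — a genuine 0/0 form, which is exactly when l'Hôpital applies. Expanding numerator and denominator to first order gives the same value — the rule automates exactly that.
- l'Hôpital's rule (0/0): applicable, and directly so.
- conjugate multiplication — there are no radicals in tension whose conjugate would simplify matters.


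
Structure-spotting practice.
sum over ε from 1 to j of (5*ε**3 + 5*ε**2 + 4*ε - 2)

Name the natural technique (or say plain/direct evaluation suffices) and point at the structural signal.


Diagnosis: no special technique — nothing telescopes and nothing is geometric; polynomial terms in ε sum term by term.


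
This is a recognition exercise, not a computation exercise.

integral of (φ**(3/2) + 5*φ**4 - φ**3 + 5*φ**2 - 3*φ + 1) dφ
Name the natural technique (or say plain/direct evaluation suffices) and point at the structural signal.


Best approach: no special technique — the integrand is a sum of constant multiples of powers of φ — integrate term by term.


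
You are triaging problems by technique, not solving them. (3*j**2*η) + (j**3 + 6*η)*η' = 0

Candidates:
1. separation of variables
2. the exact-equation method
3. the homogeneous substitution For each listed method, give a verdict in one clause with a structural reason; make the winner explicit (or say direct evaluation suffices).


Verdict: the exact-equation method — equality of cross partials is the green light — assemble the potential function term by term.
- separation of variables: the two dependences are entangled, not a clean product of one-variable pieces.
- the exact-equation method: yes — fits the structure here.
- the homogeneous substitution — rescaling both variables together changes the slope, so no ratio substitution collapses it.


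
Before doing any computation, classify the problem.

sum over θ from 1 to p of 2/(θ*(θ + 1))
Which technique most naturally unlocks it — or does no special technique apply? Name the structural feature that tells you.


Method: telescoping — 2/(θ*(θ + 1)) hides a difference of shifted reciprocals — decompose it and the middle of the sum vanishes.


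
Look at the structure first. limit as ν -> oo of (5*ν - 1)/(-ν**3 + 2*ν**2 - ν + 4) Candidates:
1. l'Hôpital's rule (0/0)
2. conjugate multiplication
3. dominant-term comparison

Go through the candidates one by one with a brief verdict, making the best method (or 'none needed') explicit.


Method: dominant-term comparison — as ν grows, only the highest-degree terms matter — compare leading terms and read the limit off.
- l'Hôpital's rule (0/0) — viewed as a single quotient this runs to ∞/∞, not the 0/0 clash this candidate addresses; an at-infinity variant of the rule would resolve it, but comparing leading growth reads the answer without differentiating.
- conjugate multiplication — no divergent radical difference is present for a conjugate pair to cancel.
- dominant-term comparison — applicable, and directly so.


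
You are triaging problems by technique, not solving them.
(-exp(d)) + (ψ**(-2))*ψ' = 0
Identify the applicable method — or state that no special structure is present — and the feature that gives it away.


Diagnosis: separation of variables — one side of the product carries the independent variable, the other the unknown — the textbook separation shape. The cross-partial test also passes here (vacuously, each side single-variable); the potential-function route would work, separation is simply more immediate.


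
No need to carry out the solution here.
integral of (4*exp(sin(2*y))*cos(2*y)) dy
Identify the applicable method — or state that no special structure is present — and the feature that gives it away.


Technique: u-substitution — viewed as a product, the integrand is a composition evaluated at sin(2*y) times (a constant multiple of) that inner expression's derivative, so u = sin(2*y) makes it elementary.


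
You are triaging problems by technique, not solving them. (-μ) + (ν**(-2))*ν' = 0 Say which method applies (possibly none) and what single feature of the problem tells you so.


Verdict: separation of variables — all dependence on the two variables factors apart, the defining separable shape. An exactness check succeeds on this form as well — separation and the potential function arrive at the same answer, separation more directly.


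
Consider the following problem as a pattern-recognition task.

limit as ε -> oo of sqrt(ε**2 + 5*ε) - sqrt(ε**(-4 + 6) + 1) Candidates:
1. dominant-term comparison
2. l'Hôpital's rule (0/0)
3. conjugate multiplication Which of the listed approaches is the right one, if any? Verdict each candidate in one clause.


Technique: conjugate multiplication — sqrt(ε**2 + 5*ε) and sqrt(ε**(-4 + 6) + 1) both blow up, but their difference is tame once the conjugate rationalizes it.
- dominant-term comparison — no dominant-degree comparison decides it.
- l'Hôpital's rule (0/0) — no quotient structure at all: the clash is ∞ minus ∞, which rationalizing converts into a tractable ratio.
- conjugate multiplication — yes, a natural case for it.


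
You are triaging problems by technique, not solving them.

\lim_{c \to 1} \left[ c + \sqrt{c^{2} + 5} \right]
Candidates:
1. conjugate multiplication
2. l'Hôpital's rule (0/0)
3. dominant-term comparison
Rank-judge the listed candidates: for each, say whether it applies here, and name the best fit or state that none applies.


Best approach: no special technique — no vanishing denominator and no indeterminate clash at the point — evaluation is immediate.
- conjugate multiplication: no difference of divergent radicals appears, so rationalizing has nothing to cancel.
- l'Hôpital's rule (0/0): evaluation at the point is determinate, so the rule has nothing to repair.
- dominant-term comparison: no ranking of term growth rates resolves the limit here.


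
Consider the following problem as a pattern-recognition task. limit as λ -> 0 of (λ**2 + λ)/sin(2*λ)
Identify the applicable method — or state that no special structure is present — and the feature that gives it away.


Technique: l'Hôpital's rule (0/0) — substituting 0 gives 0 over 0; differentiate top and bottom once and re-evaluate. A first-order expansion at the point is an equally standard path; the rule packages it.


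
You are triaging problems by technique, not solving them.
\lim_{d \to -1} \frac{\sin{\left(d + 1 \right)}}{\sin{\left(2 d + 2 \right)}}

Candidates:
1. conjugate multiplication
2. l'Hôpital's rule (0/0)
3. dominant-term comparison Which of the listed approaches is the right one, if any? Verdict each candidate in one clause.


Method: l'Hôpital's rule (0/0) — substituting -1 gives 0 over 0; differentiate top and bottom once and re-evaluate. Known elementary limits would finish this too — the rule just bypasses the case analysis.
- conjugate multiplication: there is no infinity-minus-infinity radical difference to rationalize.
- l'Hôpital's rule (0/0): a fit — the right tool for this form.
- dominant-term comparison: no dominant-degree comparison decides it.


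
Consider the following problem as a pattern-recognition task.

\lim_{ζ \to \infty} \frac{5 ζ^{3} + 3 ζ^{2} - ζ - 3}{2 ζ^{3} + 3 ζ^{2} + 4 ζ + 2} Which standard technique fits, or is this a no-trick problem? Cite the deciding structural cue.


Method: dominant-term comparison — divide by the highest power of ζ present: lower-order terms vanish and the dominant ratio remains. Viewed as a single quotient this is an ∞/∞ form — an at-infinity application of l'Hôpital's rule would also resolve it; comparing leading growth reads the answer without differentiating.


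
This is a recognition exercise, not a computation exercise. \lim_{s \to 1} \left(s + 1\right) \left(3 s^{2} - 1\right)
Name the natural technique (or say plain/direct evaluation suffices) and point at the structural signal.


Best approach: no special technique — no denominator vanishes and nothing blows up at 1: direct substitution is the whole computation.


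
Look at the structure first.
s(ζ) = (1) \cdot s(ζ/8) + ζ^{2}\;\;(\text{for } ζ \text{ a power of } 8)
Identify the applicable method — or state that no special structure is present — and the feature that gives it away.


Best approach: the master substitution — treat m = log base 8 of ζ as the new clock: one recursion step advances m by one while ζ scales by 8.


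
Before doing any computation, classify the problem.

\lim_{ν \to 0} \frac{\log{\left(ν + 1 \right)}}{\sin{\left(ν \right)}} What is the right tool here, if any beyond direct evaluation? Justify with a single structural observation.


Method: l'Hôpital's rule (0/0) — numerator and denominator both vanish at 0 — a genuine 0/0 form, which is exactly when l'Hôpital applies. The standard small-argument limits would also carry it; the rule is the systematic route.


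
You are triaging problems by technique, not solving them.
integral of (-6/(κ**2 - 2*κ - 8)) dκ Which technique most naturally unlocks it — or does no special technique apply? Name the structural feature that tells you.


Best approach: partial fractions — once κ**2 - 2*κ - 8 is factored, each root contributes a simple-fraction term; integrate them one at a time.


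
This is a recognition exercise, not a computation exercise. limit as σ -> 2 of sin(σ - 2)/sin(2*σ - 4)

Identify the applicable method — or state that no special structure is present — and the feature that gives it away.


Method: l'Hôpital's rule (0/0) — substituting 2 gives 0 over 0; differentiate top and bottom once and re-evaluate. Known elementary limits would finish this too — the rule just bypasses the case analysis.


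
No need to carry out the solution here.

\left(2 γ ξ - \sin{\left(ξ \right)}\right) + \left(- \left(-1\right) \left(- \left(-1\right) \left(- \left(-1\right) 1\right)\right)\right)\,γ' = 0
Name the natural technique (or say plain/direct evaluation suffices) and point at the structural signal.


Verdict: a linear integrating factor — linear in the unknown with genuine forcing: multiply through by the exponential of the integrated coefficient and the left side closes into one derivative.
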